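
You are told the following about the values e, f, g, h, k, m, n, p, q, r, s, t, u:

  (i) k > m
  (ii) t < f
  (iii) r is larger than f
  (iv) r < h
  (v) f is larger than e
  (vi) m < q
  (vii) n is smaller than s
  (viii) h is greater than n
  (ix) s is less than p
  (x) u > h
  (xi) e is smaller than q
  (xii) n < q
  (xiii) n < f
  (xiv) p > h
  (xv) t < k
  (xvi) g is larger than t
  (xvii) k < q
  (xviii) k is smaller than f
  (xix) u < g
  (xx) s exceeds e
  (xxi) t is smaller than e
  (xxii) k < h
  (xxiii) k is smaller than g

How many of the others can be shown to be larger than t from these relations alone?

10

Directly above t: e, k, f, g.
One step further: s, r, h, q (8 so far).
One step further: p, u (10 so far).
Nothing else is reachable above t; 10 in all.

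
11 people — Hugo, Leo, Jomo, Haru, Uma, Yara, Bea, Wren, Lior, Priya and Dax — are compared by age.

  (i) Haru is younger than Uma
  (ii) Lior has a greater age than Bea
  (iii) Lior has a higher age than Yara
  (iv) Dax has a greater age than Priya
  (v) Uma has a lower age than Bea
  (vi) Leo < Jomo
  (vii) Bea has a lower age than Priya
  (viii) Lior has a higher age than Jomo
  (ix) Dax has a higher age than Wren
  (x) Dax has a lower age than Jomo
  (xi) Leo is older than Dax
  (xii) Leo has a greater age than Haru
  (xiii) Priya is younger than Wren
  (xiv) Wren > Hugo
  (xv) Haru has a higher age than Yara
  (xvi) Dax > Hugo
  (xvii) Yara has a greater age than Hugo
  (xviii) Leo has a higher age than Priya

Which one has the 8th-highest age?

Chaining the given pairs: Hugo < Yara < Haru < Uma < Bea < Priya < Wren < Dax < Leo < Jomo < Lior.
The 8th largest is Uma.

Uma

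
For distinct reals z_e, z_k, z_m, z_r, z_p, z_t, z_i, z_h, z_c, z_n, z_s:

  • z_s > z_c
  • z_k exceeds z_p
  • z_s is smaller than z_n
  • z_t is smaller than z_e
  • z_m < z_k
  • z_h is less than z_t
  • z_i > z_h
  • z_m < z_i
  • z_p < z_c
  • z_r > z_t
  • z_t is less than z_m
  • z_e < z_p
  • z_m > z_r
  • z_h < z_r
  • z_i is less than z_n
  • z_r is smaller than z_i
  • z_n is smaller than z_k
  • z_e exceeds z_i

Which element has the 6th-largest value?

Piecing the relations together gives one ordering: z_h < z_t < z_r < z_m < z_i < z_e < z_p < z_c < z_s < z_n < z_k.
The 6th largest is z_e.

z_e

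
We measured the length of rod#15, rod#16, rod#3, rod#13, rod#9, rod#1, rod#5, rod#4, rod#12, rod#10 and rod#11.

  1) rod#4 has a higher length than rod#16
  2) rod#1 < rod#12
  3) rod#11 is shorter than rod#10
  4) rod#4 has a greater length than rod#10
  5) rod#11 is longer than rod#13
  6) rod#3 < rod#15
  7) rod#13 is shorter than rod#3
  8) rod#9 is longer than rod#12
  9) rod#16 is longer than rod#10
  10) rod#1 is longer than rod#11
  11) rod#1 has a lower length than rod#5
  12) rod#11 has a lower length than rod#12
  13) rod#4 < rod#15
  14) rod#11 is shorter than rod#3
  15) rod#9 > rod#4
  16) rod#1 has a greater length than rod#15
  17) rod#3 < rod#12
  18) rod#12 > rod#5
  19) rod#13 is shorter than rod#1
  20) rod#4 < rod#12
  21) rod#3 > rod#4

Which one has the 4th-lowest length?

rod#16

The consecutive relations fix a unique order: rod#13 < rod#11 < rod#10 < rod#16 < rod#4 < rod#3 < rod#15 < rod#1 < rod#5 < rod#12 < rod#9.
The 4th smallest is rod#16.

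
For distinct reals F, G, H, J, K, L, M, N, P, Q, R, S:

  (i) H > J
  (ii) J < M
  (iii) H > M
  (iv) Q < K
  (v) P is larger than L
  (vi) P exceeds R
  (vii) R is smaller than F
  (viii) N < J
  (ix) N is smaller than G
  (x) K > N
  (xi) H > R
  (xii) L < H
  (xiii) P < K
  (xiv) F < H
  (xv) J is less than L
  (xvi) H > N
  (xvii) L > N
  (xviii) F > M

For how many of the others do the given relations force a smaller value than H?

6

The elements the relations force below H are R, N, J, L, M, F — no chain reaches any other.
That is 6.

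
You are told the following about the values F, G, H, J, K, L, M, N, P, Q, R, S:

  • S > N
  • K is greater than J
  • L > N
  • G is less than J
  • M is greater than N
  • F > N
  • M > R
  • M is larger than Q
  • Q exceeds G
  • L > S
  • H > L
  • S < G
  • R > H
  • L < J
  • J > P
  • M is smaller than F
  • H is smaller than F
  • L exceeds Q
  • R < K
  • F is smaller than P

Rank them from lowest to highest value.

Each adjacent pair is fixed by a given relation: N < S; S < G; G < Q; Q < L; L < H; H < R; R < M; M < F; F < P; P < J; J < K. Chaining them end to end gives the full order.

N < S < G < Q < L < H < R < M < F < P < J < K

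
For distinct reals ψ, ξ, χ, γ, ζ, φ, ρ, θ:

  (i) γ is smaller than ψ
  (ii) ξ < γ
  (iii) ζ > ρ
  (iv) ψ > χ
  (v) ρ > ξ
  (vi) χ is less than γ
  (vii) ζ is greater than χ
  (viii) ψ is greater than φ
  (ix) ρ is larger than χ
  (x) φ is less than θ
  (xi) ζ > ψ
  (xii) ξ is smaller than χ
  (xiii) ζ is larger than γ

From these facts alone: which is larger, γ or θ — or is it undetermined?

undetermined

Following every chain through γ: above γ we get ψ, ζ; below γ we get ξ, χ.
θ is not reached, and no chain runs the other way from θ to γ.
So the given relations leave the order of γ and θ undetermined.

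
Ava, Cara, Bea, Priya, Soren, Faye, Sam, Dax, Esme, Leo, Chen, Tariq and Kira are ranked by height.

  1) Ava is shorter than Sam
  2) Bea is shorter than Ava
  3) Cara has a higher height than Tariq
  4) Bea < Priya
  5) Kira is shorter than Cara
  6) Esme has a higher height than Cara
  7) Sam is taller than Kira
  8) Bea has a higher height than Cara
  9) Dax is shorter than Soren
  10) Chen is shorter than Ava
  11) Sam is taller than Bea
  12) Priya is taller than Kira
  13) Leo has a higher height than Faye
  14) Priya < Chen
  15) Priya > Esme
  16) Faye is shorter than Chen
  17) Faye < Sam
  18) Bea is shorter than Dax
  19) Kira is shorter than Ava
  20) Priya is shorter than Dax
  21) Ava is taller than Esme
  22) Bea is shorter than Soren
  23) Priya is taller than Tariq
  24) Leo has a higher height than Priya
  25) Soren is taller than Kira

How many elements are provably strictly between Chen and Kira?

4

The relations place Kira below Chen. An element lies strictly between them when it is forced above Kira and also forced below Chen.
Above Kira: {Cara, Esme, Bea, Priya, Dax, Leo, Ava, Sam, Soren}. Below Chen: {Faye, Tariq, Cara, Esme, Bea, Priya}.
Intersection: {Cara, Esme, Bea, Priya} — 4.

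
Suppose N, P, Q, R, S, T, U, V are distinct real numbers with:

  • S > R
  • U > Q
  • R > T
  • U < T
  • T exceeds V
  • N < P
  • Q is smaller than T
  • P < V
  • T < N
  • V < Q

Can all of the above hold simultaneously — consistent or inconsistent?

inconsistent

Chaining the given relations yields N < P < V < Q < U < T, so N < T. But one relation states T < N. These cannot both hold.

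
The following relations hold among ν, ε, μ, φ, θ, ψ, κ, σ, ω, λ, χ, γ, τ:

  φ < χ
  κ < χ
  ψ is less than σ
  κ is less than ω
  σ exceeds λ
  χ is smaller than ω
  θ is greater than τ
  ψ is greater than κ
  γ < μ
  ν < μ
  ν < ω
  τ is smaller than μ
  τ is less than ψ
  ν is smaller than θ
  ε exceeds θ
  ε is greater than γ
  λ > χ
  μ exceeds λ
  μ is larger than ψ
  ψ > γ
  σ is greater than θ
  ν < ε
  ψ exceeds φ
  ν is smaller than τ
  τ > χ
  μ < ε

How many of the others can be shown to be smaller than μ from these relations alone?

The elements the relations force below μ are ν, κ, φ, χ, λ, τ, γ, ψ — no chain reaches any other.
That is 8.

8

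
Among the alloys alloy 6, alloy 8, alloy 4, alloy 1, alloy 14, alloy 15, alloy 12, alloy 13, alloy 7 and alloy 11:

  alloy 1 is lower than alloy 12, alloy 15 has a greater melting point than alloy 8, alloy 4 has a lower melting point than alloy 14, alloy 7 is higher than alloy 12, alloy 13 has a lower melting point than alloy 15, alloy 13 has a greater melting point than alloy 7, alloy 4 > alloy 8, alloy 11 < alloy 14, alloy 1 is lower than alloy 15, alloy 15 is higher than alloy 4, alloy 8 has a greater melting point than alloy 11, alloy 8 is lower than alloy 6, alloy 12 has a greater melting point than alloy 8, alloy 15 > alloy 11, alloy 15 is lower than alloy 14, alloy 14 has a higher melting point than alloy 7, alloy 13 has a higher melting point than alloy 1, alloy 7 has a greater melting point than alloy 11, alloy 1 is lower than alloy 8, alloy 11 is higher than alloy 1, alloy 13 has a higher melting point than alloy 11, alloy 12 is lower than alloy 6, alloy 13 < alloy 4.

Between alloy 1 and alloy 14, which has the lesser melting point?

alloy 1

Following the relations from alloy 1: alloy 1 < alloy 11 < alloy 8 < alloy 12 < alloy 7 < alloy 13 < alloy 4 < alloy 15 < alloy 14.
So alloy 1 < alloy 14; alloy 1 is the lower of the two.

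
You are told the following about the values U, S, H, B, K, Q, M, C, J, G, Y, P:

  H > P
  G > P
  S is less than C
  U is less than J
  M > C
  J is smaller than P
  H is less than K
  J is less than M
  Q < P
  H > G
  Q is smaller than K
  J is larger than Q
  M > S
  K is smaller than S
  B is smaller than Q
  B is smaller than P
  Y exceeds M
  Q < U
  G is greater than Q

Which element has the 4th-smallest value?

Piecing the relations together gives one ordering: B < Q < U < J < P < G < H < K < S < C < M < Y.
The 4th smallest is J.

J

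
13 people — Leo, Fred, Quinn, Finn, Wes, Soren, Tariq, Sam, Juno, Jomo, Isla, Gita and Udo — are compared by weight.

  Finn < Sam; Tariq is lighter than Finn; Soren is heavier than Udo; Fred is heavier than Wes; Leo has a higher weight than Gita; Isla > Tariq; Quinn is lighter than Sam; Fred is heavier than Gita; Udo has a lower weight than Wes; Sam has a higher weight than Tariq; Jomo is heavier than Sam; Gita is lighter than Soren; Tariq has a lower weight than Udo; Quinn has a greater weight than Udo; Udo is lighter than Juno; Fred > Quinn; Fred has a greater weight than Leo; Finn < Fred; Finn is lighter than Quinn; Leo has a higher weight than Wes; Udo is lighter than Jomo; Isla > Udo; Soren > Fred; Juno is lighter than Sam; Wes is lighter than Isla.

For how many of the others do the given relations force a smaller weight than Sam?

5

The elements the relations force below Sam are Tariq, Udo, Juno, Finn, Quinn — no chain reaches any other.
That is 5.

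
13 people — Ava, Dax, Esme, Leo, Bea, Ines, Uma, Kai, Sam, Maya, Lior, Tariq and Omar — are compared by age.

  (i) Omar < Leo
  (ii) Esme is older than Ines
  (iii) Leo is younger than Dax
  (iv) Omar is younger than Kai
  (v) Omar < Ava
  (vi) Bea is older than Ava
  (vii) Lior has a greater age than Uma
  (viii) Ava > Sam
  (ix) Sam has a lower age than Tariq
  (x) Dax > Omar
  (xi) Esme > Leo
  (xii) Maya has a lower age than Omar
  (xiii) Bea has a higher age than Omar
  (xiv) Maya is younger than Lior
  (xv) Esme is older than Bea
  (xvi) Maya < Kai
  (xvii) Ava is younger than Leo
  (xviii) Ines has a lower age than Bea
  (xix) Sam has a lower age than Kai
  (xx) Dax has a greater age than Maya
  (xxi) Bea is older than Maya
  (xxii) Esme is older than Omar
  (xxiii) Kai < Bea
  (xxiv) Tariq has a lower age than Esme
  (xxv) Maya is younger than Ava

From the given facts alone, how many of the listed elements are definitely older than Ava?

4

Directly above Ava: Leo, Bea.
One step further: Dax, Esme (4 so far).
No other element is forced above Ava by the given relations, so the count is 4.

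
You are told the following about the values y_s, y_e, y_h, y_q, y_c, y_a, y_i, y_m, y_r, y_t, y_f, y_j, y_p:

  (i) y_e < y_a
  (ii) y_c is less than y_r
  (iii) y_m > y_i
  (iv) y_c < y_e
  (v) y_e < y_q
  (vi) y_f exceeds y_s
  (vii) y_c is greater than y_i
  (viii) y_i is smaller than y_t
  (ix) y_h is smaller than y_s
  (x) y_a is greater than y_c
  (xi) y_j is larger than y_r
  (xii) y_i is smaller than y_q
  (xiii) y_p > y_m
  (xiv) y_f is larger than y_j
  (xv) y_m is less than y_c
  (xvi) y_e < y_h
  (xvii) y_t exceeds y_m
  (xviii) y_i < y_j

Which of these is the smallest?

y_i

y_m is not least since y_i < y_m; y_c is not least since y_m < y_c; y_r is not least since y_c < y_r; y_e is not least since y_c < y_e; y_h is not least since y_e < y_h; y_j is not least since y_i < y_j; y_t is not least since y_i < y_t; y_q is not least since y_e < y_q; y_a is not least since y_e < y_a; y_p is not least since y_m < y_p; y_s is not least since y_h < y_s; y_f is not least since y_j < y_f.
Only y_i has nothing below it, so y_i is the smallest.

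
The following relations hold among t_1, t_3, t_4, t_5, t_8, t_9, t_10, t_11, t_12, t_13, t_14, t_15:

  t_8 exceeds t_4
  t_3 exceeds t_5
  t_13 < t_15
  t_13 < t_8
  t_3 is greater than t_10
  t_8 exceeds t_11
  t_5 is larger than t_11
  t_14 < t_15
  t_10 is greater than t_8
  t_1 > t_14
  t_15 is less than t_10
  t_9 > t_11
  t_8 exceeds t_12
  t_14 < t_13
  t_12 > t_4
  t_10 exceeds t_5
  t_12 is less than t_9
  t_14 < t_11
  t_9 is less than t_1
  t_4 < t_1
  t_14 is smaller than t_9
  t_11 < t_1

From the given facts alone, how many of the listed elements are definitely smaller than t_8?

From t_8 the given relations immediately reach t_13, t_11, t_4, t_12.
From those, t_14 — 5 in total.
No other element is forced below t_8 by the given relations, so the count is 5.

5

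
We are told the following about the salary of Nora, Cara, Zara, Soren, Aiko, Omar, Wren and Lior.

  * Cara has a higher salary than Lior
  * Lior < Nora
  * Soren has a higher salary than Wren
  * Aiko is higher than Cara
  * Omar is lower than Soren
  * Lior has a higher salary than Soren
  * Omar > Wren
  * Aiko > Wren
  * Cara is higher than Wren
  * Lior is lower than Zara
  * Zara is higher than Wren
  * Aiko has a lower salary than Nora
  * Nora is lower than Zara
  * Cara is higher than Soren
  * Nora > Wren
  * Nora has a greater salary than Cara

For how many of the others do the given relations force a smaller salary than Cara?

4

Directly below Cara: Wren, Soren, Lior.
One step further: Omar (4 so far).
No other element is forced below Cara by the given relations, so the count is 4.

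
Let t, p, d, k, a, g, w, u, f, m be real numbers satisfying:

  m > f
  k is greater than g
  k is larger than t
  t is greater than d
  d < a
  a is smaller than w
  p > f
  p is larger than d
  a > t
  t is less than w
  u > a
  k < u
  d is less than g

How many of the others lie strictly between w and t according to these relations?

Chaining upward from t reaches: a, k, u.
Chaining downward from w reaches: d, a.
Strictly between t and w are those in both lists: a — 1 element.

1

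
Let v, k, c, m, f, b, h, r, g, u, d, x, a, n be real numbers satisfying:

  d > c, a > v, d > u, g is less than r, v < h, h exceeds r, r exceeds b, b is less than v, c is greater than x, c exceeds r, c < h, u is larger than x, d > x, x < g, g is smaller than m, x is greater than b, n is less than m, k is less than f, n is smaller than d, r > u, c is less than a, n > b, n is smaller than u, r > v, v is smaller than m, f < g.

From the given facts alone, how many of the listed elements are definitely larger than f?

Directly above f: g.
One step further: r, m (3 so far).
One step further: c, h (5 so far).
One step further: a, d (7 so far).
No other element is forced above f by the given relations, so the count is 7.

7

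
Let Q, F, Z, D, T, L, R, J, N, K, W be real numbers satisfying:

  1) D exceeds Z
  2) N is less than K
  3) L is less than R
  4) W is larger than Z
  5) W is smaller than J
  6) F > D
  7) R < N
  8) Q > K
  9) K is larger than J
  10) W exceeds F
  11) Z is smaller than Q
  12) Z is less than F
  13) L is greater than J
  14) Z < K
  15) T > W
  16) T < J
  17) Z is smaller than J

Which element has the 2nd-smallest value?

D

Chaining the given pairs: Z < D < F < W < T < J < L < R < N < K < Q.
Counting 2 from the smallest end gives D.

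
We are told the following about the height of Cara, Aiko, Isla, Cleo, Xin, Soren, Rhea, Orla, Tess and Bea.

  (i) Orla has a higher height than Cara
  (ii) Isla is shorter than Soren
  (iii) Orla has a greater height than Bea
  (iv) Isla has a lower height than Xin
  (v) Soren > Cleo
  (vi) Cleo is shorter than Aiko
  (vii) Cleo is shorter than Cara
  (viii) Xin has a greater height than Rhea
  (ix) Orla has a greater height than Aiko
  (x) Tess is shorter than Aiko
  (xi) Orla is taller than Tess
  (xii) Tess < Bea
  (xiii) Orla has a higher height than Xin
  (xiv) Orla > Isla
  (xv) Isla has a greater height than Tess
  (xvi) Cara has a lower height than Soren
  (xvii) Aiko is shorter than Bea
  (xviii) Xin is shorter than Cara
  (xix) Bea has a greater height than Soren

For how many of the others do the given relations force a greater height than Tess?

Directly above Tess: Isla, Aiko, Bea, Orla.
One step further: Xin, Soren (6 so far).
One step further: Cara (7 so far).
No other element is forced above Tess by the given relations, so the count is 7.

7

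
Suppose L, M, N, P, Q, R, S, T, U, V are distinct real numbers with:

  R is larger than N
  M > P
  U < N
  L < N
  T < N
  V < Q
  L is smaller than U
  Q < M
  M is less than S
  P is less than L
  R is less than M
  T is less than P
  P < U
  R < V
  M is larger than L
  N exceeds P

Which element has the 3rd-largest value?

Piecing the relations together gives one ordering: T < P < L < U < N < R < V < Q < M < S.
Counting 3 from the largest end gives Q.

Q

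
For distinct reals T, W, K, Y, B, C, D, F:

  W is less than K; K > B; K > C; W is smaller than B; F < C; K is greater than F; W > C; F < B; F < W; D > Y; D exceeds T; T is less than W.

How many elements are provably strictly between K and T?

Chaining upward from T reaches: W, D, B.
Chaining downward from K reaches: F, C, W, B.
Strictly between T and K are those in both lists: W, B — 2 elements.

2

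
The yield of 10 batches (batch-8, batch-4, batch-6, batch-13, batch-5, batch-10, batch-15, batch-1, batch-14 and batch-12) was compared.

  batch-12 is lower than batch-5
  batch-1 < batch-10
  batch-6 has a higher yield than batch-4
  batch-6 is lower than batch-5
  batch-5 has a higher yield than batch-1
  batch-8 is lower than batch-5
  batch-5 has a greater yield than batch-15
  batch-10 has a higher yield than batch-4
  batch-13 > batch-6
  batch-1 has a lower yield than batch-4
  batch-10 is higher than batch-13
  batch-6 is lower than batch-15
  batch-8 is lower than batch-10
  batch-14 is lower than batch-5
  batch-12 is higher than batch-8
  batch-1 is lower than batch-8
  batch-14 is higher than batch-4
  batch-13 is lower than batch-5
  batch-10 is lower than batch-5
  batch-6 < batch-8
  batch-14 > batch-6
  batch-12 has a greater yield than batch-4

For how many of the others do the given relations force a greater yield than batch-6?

Directly above batch-6: batch-15, batch-13, batch-8, batch-14, batch-5.
One step further: batch-12, batch-10 (7 so far).
No other element is forced above batch-6 by the given relations, so the count is 7.

7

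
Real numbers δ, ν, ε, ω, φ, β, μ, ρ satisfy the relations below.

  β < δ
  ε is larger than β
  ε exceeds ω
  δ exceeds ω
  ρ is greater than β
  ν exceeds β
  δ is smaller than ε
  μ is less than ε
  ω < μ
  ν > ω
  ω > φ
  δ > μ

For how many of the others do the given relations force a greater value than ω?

4

The elements the relations force above ω are μ, δ, ε, ν — no chain reaches any other.
That is 4.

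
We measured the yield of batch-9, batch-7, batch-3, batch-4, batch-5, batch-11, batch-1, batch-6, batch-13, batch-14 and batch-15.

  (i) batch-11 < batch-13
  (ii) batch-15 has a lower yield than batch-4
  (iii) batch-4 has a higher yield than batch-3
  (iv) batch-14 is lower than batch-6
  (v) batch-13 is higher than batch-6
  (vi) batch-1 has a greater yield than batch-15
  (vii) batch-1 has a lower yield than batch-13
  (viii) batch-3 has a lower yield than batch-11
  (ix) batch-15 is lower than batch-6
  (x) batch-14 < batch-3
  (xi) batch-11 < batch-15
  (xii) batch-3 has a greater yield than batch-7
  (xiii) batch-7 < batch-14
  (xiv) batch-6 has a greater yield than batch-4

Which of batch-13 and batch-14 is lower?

The relevant relations are batch-14 < batch-3; batch-3 < batch-11; batch-11 < batch-15; batch-15 < batch-1; batch-1 < batch-13.
Together: batch-14 < batch-3 < batch-11 < batch-15 < batch-1 < batch-13.
So batch-14 < batch-13; batch-14 is the lower of the two.

batch-14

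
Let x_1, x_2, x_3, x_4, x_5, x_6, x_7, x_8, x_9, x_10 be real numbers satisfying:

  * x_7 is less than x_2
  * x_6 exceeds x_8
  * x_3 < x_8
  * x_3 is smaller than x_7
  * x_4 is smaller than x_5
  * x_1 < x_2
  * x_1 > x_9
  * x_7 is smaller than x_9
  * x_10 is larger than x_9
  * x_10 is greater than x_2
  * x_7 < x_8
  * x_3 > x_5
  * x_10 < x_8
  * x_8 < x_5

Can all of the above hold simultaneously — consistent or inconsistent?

Chaining the given relations yields x_5 < x_3 < x_7 < x_9 < x_1 < x_2 < x_10 < x_8, so x_5 < x_8. But one relation states x_8 < x_5. These cannot both hold.

inconsistent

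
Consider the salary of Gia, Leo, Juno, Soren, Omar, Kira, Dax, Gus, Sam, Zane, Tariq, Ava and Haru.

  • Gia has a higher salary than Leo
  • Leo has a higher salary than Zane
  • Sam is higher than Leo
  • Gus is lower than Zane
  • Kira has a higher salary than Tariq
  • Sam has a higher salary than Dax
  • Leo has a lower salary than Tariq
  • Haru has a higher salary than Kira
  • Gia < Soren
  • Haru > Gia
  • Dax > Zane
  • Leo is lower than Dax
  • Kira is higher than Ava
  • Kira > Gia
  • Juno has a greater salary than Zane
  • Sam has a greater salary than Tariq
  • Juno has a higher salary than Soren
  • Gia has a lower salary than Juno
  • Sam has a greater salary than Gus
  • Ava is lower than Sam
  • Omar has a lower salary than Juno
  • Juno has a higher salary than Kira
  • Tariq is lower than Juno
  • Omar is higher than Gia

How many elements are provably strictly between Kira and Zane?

Chaining upward from Zane reaches: Leo, Tariq, Gia, Soren, Omar, Juno, Dax, Sam, Haru.
Chaining downward from Kira reaches: Gus, Leo, Ava, Tariq, Gia.
Strictly between Zane and Kira are those in both lists: Leo, Tariq, Gia — 3 elements.

3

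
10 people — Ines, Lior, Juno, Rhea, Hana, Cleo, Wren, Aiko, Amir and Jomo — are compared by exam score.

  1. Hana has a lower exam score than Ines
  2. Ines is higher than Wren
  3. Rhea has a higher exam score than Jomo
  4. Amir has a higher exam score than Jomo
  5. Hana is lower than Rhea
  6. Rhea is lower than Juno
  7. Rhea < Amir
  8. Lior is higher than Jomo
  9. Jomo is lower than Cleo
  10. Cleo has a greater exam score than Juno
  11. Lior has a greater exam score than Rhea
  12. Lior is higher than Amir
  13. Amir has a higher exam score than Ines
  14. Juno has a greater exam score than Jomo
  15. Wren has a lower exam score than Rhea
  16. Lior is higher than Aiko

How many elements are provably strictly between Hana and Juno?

1

Chaining upward from Hana reaches: Rhea, Ines, Amir, Cleo, Lior.
Chaining downward from Juno reaches: Jomo, Wren, Rhea.
Strictly between Hana and Juno are those in both lists: Rhea — 1 element.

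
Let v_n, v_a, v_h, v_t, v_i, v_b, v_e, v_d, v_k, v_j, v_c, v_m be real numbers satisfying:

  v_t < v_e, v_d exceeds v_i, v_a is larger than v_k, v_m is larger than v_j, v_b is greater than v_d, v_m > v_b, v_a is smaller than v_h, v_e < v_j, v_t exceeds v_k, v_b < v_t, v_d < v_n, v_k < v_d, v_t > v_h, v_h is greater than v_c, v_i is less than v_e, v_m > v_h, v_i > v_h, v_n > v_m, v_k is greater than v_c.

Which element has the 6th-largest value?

Chaining the given pairs: v_c < v_k < v_a < v_h < v_i < v_d < v_b < v_t < v_e < v_j < v_m < v_n.
Counting 6 from the largest end gives v_b.

v_b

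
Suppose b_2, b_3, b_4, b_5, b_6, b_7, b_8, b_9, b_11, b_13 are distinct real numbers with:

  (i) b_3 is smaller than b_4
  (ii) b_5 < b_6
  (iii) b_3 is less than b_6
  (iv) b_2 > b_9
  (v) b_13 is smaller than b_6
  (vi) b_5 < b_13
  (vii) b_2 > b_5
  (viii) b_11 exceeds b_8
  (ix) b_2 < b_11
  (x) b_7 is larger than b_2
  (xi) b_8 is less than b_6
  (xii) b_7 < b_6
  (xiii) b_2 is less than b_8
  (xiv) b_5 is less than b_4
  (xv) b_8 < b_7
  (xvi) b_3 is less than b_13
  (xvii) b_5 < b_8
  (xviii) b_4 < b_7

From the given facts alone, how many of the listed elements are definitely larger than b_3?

From b_3 the given relations immediately reach b_13, b_4, b_6.
From those, b_7 — 4 in total.
No other element is forced above b_3 by the given relations, so the count is 4.

4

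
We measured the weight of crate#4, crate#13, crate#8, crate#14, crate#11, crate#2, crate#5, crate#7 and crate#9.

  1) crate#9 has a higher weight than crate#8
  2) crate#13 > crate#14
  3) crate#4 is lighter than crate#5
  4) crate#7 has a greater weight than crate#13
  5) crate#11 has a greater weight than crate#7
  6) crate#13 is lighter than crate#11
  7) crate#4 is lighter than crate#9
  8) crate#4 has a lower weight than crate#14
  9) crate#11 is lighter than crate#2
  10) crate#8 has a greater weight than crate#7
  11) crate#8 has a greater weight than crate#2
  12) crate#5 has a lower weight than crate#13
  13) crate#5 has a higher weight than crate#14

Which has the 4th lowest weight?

Piecing the relations together gives one ordering: crate#4 < crate#14 < crate#5 < crate#13 < crate#7 < crate#11 < crate#2 < crate#8 < crate#9.
The 4th smallest is crate#13.

crate#13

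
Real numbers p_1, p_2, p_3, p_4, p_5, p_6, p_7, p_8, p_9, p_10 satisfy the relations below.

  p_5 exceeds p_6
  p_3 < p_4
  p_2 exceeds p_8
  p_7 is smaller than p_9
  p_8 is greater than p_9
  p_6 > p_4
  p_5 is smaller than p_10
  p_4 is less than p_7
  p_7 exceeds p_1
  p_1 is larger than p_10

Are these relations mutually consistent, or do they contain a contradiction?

The single ordering p_3 < p_4 < p_6 < p_5 < p_10 < p_1 < p_7 < p_9 < p_8 < p_2 satisfies every listed relation, so no contradiction arises.

consistent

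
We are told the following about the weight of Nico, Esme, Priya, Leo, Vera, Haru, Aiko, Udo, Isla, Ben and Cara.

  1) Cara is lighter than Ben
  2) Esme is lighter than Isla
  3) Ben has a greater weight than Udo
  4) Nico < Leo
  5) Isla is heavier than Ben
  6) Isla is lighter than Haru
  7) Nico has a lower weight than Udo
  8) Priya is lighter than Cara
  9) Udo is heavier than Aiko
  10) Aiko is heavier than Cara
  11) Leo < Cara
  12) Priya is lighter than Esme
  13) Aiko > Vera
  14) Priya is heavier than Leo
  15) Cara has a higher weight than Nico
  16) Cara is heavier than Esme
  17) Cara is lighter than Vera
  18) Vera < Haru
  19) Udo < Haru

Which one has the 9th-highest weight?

Priya

Piecing the relations together gives one ordering: Nico < Leo < Priya < Esme < Cara < Vera < Aiko < Udo < Ben < Isla < Haru.
Counting 9 from the largest end gives Priya.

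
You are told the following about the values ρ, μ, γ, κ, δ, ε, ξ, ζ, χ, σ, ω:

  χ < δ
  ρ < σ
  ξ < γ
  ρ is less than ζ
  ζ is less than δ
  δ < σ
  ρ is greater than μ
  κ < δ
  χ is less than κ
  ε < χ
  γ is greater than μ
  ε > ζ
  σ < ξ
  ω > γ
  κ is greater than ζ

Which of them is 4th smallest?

ε

Chaining the given pairs: μ < ρ < ζ < ε < χ < κ < δ < σ < ξ < γ < ω.
Counting 4 from the smallest end gives ε.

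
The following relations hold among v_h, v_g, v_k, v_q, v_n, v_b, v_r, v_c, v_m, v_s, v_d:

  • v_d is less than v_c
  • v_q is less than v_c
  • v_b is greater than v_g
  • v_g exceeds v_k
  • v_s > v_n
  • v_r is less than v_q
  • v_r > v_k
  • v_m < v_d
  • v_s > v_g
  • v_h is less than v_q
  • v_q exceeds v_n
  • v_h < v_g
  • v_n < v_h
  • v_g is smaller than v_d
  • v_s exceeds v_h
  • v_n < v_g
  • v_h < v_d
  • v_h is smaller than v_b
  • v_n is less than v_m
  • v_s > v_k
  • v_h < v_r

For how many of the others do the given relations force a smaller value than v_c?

Directly below v_c: v_d, v_q.
One step further: v_n, v_m, v_h, v_g, v_r (7 so far).
One step further: v_k (8 so far).
No other element is forced below v_c by the given relations, so the count is 8.

8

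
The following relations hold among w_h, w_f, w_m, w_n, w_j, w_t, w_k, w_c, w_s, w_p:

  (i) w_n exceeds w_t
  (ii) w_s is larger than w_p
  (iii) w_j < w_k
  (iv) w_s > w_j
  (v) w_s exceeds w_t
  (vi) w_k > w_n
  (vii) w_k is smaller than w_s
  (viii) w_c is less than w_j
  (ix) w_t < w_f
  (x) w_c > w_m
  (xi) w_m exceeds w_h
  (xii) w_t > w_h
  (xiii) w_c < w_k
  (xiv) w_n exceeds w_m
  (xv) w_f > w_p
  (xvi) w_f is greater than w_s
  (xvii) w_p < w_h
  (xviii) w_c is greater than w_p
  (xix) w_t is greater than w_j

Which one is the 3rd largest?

Piecing the relations together gives one ordering: w_p < w_h < w_m < w_c < w_j < w_t < w_n < w_k < w_s < w_f.
Counting 3 from the largest end gives w_k.

w_k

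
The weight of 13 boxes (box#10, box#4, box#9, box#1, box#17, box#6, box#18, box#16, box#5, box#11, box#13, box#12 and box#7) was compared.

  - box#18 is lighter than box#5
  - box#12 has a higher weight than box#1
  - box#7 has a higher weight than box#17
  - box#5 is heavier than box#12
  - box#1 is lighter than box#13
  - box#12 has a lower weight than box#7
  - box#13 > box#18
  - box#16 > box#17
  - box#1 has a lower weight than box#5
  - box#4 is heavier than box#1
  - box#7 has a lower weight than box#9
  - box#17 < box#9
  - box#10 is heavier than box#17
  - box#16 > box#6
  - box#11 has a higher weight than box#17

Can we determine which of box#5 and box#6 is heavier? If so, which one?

undetermined

Following every chain through box#6: above box#6 we get box#16.
box#5 is not reached, and no chain runs the other way from box#5 to box#6.
So the given relations leave the order of box#6 and box#5 undetermined.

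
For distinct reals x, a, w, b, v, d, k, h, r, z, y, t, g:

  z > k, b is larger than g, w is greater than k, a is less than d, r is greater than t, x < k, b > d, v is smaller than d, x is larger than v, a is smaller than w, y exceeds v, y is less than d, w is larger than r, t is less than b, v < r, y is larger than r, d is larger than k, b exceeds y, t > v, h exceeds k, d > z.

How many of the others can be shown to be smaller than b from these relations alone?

The elements the relations force below b are v, a, x, k, g, t, r, z, y, d — no chain reaches any other.
That is 10.

10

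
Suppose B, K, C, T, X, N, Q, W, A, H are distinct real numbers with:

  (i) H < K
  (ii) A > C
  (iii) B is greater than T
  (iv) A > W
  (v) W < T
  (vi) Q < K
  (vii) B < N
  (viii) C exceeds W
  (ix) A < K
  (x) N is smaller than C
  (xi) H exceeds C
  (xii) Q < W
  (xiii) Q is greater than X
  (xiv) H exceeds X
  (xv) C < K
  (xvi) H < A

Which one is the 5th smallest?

The consecutive relations fix a unique order: X < Q < W < T < B < N < C < H < A < K.
The 5th smallest is B.

B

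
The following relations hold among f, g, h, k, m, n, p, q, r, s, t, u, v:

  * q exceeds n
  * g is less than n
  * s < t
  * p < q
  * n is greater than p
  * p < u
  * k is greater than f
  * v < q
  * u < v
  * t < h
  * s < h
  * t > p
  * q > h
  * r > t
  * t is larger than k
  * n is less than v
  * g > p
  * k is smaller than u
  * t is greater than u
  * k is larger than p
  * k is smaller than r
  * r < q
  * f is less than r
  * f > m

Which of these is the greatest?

Chaining downward from q: directly below it, p, n, h, v, r; then f, s, g, k, u, t; then m.
That covers every other element, and nothing is given above q, so q is the greatest.

q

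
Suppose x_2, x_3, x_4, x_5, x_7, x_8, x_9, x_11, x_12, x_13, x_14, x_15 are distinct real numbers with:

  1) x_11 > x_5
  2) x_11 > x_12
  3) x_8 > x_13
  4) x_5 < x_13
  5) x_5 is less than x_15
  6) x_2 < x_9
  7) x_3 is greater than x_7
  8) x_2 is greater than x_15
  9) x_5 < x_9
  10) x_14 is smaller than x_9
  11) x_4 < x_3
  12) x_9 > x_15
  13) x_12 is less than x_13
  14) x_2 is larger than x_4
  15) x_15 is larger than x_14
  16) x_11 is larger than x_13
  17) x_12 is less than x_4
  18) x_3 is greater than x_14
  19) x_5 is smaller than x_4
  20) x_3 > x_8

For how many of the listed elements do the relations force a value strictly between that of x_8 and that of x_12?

The relations place x_12 below x_8. An element lies strictly between them when it is forced above x_12 and also forced below x_8.
Above x_12: {x_4, x_13, x_2, x_11, x_9, x_3}. Below x_8: {x_5, x_13}.
Intersection: {x_13} — 1.

1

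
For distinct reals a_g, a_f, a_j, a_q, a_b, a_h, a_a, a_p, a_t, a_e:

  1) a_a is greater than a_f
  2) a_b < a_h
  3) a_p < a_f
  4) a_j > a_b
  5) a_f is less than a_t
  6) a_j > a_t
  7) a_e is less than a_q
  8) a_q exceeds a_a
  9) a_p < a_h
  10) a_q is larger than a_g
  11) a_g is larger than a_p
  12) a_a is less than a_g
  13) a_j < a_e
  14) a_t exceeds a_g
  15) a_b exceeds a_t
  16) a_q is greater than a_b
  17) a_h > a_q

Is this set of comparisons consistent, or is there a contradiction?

Every relation is compatible with a_p < a_f < a_a < a_g < a_t < a_b < a_j < a_e < a_q < a_h; the set is consistent.

consistent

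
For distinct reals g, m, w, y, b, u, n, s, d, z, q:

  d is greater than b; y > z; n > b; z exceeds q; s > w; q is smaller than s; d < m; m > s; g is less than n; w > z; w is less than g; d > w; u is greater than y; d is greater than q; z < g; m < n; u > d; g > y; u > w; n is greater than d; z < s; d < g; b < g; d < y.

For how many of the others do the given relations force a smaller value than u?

6

The elements the relations force below u are q, z, b, w, d, y — no chain reaches any other.
That is 6.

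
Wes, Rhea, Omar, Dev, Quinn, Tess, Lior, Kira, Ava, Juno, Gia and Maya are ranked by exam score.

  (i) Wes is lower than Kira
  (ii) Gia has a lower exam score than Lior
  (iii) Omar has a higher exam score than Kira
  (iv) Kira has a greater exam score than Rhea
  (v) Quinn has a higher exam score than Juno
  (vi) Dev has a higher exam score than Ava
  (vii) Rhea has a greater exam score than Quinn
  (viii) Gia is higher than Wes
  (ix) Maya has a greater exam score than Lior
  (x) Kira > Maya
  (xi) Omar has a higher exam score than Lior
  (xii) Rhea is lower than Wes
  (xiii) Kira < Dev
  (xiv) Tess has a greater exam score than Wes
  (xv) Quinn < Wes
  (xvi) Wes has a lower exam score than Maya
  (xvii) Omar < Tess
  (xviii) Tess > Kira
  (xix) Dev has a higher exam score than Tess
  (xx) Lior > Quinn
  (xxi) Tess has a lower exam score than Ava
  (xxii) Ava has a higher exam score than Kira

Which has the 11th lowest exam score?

Piecing the relations together gives one ordering: Juno < Quinn < Rhea < Wes < Gia < Lior < Maya < Kira < Omar < Tess < Ava < Dev.
The 11th smallest is Ava.

Ava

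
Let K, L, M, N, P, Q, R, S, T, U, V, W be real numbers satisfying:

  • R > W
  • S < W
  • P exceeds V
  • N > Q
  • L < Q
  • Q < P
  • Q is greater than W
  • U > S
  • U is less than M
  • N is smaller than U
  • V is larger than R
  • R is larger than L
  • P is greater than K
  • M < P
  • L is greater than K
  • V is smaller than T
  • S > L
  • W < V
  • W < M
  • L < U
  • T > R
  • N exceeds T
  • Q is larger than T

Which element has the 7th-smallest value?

Chaining the given pairs: K < L < S < W < R < V < T < Q < N < U < M < P.
Counting 7 from the smallest end gives T.

T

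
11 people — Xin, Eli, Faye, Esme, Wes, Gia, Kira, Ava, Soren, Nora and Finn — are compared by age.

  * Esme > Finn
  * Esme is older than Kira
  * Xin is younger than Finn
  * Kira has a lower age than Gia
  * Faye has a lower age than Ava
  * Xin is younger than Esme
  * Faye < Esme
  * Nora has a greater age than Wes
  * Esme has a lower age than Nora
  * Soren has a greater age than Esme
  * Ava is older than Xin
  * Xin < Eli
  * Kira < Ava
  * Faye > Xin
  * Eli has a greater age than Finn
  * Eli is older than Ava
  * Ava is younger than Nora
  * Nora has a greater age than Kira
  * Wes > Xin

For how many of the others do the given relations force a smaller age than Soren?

5

Directly below Soren: Esme.
One step further: Kira, Xin, Finn, Faye (5 so far).
No other element is forced below Soren by the given relations, so the count is 5.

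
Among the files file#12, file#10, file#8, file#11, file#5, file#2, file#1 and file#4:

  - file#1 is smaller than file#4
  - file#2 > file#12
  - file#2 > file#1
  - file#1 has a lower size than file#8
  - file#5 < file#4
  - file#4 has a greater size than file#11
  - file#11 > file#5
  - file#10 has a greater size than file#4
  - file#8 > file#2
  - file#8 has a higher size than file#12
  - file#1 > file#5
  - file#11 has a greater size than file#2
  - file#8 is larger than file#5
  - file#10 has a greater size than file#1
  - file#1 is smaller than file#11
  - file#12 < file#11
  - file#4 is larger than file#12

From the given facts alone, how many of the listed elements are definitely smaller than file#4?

5

Directly below file#4: file#5, file#12, file#1, file#11.
One step further: file#2 (5 so far).
Nothing else is reachable below file#4; 5 in all.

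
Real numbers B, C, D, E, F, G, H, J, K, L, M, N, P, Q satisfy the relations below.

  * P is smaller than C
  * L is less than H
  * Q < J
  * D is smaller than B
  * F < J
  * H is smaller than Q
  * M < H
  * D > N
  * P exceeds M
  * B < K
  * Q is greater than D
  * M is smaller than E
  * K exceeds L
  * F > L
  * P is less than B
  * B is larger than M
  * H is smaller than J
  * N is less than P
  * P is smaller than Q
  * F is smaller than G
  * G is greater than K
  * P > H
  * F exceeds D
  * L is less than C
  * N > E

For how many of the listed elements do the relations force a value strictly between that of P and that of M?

The relations place M below P. An element lies strictly between them when it is forced above M and also forced below P.
Above M: {E, N, H, D, B, K, C, Q, F, G, J}. Below P: {L, E, N, H}.
Intersection: {E, N, H} — 3.

3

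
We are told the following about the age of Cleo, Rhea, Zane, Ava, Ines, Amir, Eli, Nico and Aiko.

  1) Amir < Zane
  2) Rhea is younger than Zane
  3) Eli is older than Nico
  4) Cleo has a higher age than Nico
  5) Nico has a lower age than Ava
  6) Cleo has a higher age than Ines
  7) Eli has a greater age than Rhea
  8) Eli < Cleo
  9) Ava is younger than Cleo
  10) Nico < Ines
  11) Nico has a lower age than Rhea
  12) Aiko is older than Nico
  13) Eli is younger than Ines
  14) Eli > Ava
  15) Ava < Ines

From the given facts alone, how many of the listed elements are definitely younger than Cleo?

5

From Cleo the given relations immediately reach Nico, Ava, Eli, Ines.
From those, Rhea — 5 in total.
Nothing else is reachable below Cleo; 5 in all.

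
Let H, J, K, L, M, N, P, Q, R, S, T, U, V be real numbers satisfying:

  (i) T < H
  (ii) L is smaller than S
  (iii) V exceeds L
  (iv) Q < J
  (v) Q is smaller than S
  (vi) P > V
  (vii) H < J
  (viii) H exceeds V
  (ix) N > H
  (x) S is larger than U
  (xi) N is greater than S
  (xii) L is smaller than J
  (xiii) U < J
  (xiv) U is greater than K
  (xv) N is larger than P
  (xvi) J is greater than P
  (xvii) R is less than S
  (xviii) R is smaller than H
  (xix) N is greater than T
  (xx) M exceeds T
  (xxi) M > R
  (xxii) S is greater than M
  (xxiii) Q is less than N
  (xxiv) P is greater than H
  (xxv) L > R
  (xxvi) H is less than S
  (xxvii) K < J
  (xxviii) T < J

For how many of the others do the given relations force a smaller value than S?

9

The elements the relations force below S are R, L, Q, K, T, V, H, M, U — no chain reaches any other.
That is 9.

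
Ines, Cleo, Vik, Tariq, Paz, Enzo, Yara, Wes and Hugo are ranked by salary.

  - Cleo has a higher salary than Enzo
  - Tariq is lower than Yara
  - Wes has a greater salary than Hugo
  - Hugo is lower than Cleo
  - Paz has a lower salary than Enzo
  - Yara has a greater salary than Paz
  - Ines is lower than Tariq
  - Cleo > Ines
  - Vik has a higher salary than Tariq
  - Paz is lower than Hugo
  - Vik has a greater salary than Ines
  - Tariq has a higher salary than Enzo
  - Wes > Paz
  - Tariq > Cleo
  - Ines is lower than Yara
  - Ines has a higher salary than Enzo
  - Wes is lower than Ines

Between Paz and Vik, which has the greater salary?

Vik

Following the relations from Paz: Paz < Hugo < Wes < Ines < Cleo < Tariq < Vik.
So Paz < Vik; Vik is the higher of the two.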